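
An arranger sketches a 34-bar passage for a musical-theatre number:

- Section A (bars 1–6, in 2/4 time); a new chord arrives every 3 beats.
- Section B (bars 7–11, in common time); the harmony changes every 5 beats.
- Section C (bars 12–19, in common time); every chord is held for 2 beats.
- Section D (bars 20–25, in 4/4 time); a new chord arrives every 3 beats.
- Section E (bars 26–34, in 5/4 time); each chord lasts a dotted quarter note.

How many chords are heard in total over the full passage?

A: 6·2 = 12 beats, 12/3 = 4 chords.
B: 5·4 = 20 beats, 20/5 = 4 chords.
C: 8·4 = 32 beats, 32/2 = 16 chords.
D: 6·4 = 24 beats, 24/3 = 8 chords.
E: 9·5 = 45 beats, 45/1.5 = 30 chords.
Total: 4 + 4 + 16 + 8 + 30 = 62.

62 chords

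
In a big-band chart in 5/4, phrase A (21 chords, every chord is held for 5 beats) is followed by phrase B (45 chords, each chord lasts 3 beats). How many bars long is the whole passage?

48 bars

A: 21 × 5 = 105 beats = 21 bars.
B: 45 × 3 = 135 beats = 27 bars.
Total: 21 + 27 = 48 bars.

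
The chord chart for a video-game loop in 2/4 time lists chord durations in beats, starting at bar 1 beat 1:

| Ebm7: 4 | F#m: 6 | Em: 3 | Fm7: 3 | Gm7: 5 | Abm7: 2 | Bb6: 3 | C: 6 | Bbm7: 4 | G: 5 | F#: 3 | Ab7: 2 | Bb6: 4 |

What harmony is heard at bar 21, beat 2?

F#

Beat 2 of bar 21 is beat (21−1)×2 + 2 = 42 overall.
Running totals: Ebm7 ends at 4, F#m ends at 10, Em ends at 13, Fm7 ends at 16, Gm7 ends at 21, Abm7 ends at 23, Bb6 ends at 26, C ends at 32, Bbm7 ends at 36, G ends at 41, F# ends at 44.
Beat 42 falls within F#.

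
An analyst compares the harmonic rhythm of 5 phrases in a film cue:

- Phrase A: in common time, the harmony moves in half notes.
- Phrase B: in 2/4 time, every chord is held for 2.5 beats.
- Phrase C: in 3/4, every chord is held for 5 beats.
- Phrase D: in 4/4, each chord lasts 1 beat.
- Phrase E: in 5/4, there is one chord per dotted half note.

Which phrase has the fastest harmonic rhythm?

A: 4/2 = 2 chords/bar.
B: 2/2.5 = 0.8 chords/bar.
C: 3/5 = 0.6 chords/bar.
D: 4/1 = 4 chords/bar.
E: 5/3 = 5/3 chords/bar.
Fastest is D at 4 chords/bar.

Phrase D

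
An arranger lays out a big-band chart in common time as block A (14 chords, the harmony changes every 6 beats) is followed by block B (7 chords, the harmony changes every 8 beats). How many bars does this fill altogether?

35 bars

A: 14 × 6 = 84 beats = 21 bars.
B: 7 × 8 = 56 beats = 14 bars.
Total: 21 + 14 = 35 bars.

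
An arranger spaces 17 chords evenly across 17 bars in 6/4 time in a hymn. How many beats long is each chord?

6 beats

17 bars × 6 beats/bar = 102 beats total.
102 beats ÷ 17 chords = 6 beats per chord.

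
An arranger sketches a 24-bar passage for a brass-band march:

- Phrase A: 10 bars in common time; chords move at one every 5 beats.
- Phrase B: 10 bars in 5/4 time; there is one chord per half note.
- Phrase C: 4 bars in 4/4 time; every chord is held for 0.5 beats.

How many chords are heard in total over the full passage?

65 chords

A has 40 beats and chords last 5 each, so 8 chords.
B has 50 beats and chords last 2 each, so 25 chords.
C has 16 beats and chords last 0.5 each, so 32 chords.
Total: 8 + 25 + 32 = 65.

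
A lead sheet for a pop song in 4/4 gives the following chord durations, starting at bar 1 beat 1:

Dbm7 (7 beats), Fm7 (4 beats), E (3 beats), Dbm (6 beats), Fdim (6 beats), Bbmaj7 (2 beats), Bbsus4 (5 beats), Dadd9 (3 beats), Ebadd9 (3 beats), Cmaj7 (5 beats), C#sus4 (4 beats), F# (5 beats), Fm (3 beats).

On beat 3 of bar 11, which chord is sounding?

Beat 3 of bar 11 is beat (11−1)×4 + 3 = 43 overall.
Running totals: Dbm7 ends at 7, Fm7 ends at 11, E ends at 14, Dbm ends at 20, Fdim ends at 26, Bbmaj7 ends at 28, Bbsus4 ends at 33, Dadd9 ends at 36, Ebadd9 ends at 39, Cmaj7 ends at 44.
Beat 43 falls within Cmaj7.

Cmaj7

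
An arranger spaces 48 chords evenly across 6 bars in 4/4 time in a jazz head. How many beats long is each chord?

6 bars × 4 beats/bar = 24 beats total.
24 beats ÷ 48 chords = 0.5 beats per chord.
(That is an eighth note.)

0.5 beats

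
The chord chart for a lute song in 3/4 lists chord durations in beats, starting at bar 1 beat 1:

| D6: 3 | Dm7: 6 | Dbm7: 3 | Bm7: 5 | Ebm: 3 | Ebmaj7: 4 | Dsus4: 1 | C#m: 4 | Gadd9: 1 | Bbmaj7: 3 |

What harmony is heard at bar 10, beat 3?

Beat 3 of bar 10 is beat (10−1)×3 + 3 = 30 overall.
Running totals: D6 ends at 3, Dm7 ends at 9, Dbm7 ends at 12, Bm7 ends at 17, Ebm ends at 20, Ebmaj7 ends at 24, Dsus4 ends at 25, C#m ends at 29, Gadd9 ends at 30.
Beat 30 falls within Gadd9.

Gadd9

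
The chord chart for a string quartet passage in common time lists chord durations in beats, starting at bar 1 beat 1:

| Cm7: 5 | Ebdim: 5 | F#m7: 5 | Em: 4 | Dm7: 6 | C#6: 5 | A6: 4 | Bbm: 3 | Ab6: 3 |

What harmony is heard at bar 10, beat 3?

Ab6

Beat 3 of bar 10 is beat (10−1)×4 + 3 = 39 overall.
Running totals: Cm7 ends at 5, Ebdim ends at 10, F#m7 ends at 15, Em ends at 19, Dm7 ends at 25, C#6 ends at 30, A6 ends at 34, Bbm ends at 37, Ab6 ends at 40.
Beat 39 falls within Ab6.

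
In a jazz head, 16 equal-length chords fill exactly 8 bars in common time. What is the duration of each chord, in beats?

2 beats

8 bars × 4 beats/bar = 32 beats total.
32 beats ÷ 16 chords = 2 beats per chord.
(That is a half note.)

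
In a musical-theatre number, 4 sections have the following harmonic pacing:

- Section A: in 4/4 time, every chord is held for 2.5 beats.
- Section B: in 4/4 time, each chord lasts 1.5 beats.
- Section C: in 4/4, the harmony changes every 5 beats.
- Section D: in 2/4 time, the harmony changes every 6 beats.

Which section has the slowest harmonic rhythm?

Section D

A: 4 beats/bar ÷ 2.5 beats/chord = 1.6 chords/bar.
B: 4 beats/bar ÷ 1.5 beats/chord = 8/3 chords/bar.
C: 4 beats/bar ÷ 5 beats/chord = 0.8 chords/bar.
D: 2 beats/bar ÷ 6 beats/chord = 1/3 chords/bar.
Slowest is D at 1/3 chords/bar.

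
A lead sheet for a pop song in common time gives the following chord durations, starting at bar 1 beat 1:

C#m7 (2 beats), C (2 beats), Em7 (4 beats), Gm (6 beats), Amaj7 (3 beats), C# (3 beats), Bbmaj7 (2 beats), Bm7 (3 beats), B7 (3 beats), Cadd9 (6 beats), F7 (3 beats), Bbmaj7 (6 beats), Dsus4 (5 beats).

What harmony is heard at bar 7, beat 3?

B7

Beat 3 of bar 7 is beat (7−1)×4 + 3 = 27 overall.
Running totals: C#m7 ends at 2, C ends at 4, Em7 ends at 8, Gm ends at 14, Amaj7 ends at 17, C# ends at 20, Bbmaj7 ends at 22, Bm7 ends at 25, B7 ends at 28.
Beat 27 falls within B7.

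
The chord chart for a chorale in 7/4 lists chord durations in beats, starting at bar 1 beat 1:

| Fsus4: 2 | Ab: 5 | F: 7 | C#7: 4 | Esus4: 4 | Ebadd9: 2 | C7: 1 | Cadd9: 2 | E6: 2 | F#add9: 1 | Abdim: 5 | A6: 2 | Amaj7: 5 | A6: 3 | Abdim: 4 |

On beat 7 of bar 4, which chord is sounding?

E6

Beat 7 of bar 4 is beat (4−1)×7 + 7 = 28 overall.
Running totals: Fsus4 ends at 2, Ab ends at 7, F ends at 14, C#7 ends at 18, Esus4 ends at 22, Ebadd9 ends at 24, C7 ends at 25, Cadd9 ends at 27, E6 ends at 29.
Beat 28 falls within E6.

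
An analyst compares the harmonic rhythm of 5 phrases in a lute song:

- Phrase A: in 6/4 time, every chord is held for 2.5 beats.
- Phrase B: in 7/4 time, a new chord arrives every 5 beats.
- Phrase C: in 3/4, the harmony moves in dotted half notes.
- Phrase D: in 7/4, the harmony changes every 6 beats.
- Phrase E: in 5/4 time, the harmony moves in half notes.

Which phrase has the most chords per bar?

A: 6/2.5 = 2.4 chords/bar.
B: 7/5 = 1.4 chords/bar.
C: 3/3 = 1 chord/bar.
D: 7/6 = 7/6 chords/bar.
E: 5/2 = 2.5 chords/bar.
Fastest is E at 2.5 chords/bar.

Phrase E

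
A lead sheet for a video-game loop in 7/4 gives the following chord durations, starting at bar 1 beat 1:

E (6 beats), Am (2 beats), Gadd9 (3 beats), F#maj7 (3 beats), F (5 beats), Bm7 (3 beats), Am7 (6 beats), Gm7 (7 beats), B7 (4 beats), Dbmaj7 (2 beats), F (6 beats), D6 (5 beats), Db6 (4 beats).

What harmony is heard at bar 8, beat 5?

Beat 5 of bar 8 is beat (8−1)×7 + 5 = 54 overall.
Running totals: E ends at 6, Am ends at 8, Gadd9 ends at 11, F#maj7 ends at 14, F ends at 19, Bm7 ends at 22, Am7 ends at 28, Gm7 ends at 35, B7 ends at 39, Dbmaj7 ends at 41, F ends at 47, D6 ends at 52, Db6 ends at 56.
Beat 54 falls within Db6.

Db6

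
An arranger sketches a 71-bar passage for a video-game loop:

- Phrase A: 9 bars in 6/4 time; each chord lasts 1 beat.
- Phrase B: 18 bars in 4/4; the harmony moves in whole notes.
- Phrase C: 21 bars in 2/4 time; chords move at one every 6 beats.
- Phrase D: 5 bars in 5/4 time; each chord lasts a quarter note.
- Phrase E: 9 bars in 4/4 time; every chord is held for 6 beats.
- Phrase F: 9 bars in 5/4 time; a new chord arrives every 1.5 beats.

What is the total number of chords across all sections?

140 chords

A: 9 bars × 6 beats = 54 beats; 1 beat/chord → 54 chords.
B: 18 bars × 4 beats = 72 beats; 4 beats/chord → 18 chords.
C: 21 bars × 2 beats = 42 beats; 6 beats/chord → 7 chords.
D: 5 bars × 5 beats = 25 beats; 1 beat/chord → 25 chords.
E: 9 bars × 4 beats = 36 beats; 6 beats/chord → 6 chords.
F: 9 bars × 5 beats = 45 beats; 1.5 beats/chord → 30 chords.
Total: 54 + 18 + 7 + 25 + 6 + 30 = 140.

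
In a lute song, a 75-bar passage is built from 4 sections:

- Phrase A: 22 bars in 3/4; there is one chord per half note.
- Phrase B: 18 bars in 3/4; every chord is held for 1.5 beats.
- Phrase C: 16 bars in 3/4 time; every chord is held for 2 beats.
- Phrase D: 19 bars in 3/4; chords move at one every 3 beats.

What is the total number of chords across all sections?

A has 66 beats and chords last 2 each, so 33 chords.
B has 54 beats and chords last 1.5 each, so 36 chords.
C has 48 beats and chords last 2 each, so 24 chords.
D has 57 beats and chords last 3 each, so 19 chords.
Total: 33 + 36 + 24 + 19 = 112.

112 chords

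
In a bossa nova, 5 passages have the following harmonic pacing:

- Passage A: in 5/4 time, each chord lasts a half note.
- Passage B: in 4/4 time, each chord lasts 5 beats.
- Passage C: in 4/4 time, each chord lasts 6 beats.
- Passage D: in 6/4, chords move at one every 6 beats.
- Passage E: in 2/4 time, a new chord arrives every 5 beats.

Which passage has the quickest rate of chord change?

Passage A

A: each chord is 2 beats in 5/4, so 2.5 per bar.
B: each chord is 5 beats in 4/4, so 0.8 per bar.
C: each chord is 6 beats in 4/4, so 2/3 per bar.
D: each chord is 6 beats in 6/4, so 1 per bar.
E: each chord is 5 beats in 2/4, so 0.4 per bar.
Fastest is A at 2.5 chords/bar.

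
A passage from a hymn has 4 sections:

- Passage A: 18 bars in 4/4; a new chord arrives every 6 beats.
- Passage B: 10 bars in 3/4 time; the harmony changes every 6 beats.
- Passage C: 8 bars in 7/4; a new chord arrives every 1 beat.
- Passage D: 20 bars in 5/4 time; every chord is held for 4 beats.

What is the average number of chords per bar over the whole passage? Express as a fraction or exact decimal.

1.75 chords per bar

A: 18 × 4 = 72 beats ÷ 6 = 12 chords.
B: 10 × 3 = 30 beats ÷ 6 = 5 chords.
C: 8 × 7 = 56 beats ÷ 1 = 56 chords.
D: 20 × 5 = 100 beats ÷ 4 = 25 chords.
Overall: 98 chords over 56 bars → 98/56 = 1.75 chords per bar.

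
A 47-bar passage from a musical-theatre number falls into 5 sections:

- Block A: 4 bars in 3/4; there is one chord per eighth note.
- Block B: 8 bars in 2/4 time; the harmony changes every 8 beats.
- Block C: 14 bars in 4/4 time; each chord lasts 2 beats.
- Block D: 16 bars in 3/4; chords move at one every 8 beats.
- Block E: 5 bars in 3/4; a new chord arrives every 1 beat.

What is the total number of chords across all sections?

A: 4·3 = 12 beats, 12/0.5 = 24 chords.
B: 8·2 = 16 beats, 16/8 = 2 chords.
C: 14·4 = 56 beats, 56/2 = 28 chords.
D: 16·3 = 48 beats, 48/8 = 6 chords.
E: 5·3 = 15 beats, 15/1 = 15 chords.
Total: 24 + 2 + 28 + 6 + 15 = 75.

75 chords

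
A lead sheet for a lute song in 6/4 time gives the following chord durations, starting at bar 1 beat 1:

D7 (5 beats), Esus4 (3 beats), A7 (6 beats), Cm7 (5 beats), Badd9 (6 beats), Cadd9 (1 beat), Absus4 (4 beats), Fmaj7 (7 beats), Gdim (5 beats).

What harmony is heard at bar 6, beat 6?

Beat 6 of bar 6 is beat (6−1)×6 + 6 = 36 overall.
Running totals: D7 ends at 5, Esus4 ends at 8, A7 ends at 14, Cm7 ends at 19, Badd9 ends at 25, Cadd9 ends at 26, Absus4 ends at 30, Fmaj7 ends at 37.
Beat 36 falls within Fmaj7.

Fmaj7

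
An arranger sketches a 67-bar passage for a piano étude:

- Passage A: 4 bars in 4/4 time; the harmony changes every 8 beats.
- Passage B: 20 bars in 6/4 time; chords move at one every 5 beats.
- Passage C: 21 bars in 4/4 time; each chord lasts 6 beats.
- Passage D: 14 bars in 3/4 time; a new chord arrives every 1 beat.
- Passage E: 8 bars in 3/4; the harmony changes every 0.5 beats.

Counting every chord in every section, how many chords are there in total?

A: 4·4 = 16 beats, 16/8 = 2 chords.
B: 20·6 = 120 beats, 120/5 = 24 chords.
C: 21·4 = 84 beats, 84/6 = 14 chords.
D: 14·3 = 42 beats, 42/1 = 42 chords.
E: 8·3 = 24 beats, 24/0.5 = 48 chords.
Total: 2 + 24 + 14 + 42 + 48 = 130.

130 chords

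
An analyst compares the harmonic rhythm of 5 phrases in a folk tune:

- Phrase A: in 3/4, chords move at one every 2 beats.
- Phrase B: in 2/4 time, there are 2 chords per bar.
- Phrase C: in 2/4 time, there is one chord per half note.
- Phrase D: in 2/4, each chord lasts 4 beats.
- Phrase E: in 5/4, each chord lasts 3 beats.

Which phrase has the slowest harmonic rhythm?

A: 3 beats/bar ÷ 2 beats/chord = 1.5 chords/bar.
B: 2 beats/bar ÷ 1 beat/chord = 2 chords/bar.
C: 2 beats/bar ÷ 2 beats/chord = 1 chord/bar.
D: 2 beats/bar ÷ 4 beats/chord = 0.5 chords/bar.
E: 5 beats/bar ÷ 3 beats/chord = 5/3 chords/bar.
Slowest is D at 0.5 chords/bar.

Phrase D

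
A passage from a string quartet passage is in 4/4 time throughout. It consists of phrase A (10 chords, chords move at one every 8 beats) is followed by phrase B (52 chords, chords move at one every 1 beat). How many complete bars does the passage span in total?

A: 10 × 8 = 80 beats = 20 bars.
B: 52 × 1 = 52 beats = 13 bars.
Total: 20 + 13 = 33 bars.

33 bars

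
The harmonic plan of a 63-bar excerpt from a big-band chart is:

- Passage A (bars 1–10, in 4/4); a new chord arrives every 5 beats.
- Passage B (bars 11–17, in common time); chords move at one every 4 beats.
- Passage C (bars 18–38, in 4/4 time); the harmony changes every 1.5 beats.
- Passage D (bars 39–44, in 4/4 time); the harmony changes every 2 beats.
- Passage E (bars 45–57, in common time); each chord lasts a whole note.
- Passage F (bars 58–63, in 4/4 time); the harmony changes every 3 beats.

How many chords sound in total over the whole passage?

A: 10 bars × 4 beats = 40 beats; 5 beats/chord → 8 chords.
B: 7 bars × 4 beats = 28 beats; 4 beats/chord → 7 chords.
C: 21 bars × 4 beats = 84 beats; 1.5 beats/chord → 56 chords.
D: 6 bars × 4 beats = 24 beats; 2 beats/chord → 12 chords.
E: 13 bars × 4 beats = 52 beats; 4 beats/chord → 13 chords.
F: 6 bars × 4 beats = 24 beats; 3 beats/chord → 8 chords.
Total: 8 + 7 + 56 + 12 + 13 + 8 = 104.

104 chords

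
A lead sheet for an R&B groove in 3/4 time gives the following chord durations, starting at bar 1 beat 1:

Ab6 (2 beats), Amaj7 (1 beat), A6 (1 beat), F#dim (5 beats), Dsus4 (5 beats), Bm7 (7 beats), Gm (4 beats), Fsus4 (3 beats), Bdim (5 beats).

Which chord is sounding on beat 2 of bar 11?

Beat 2 of bar 11 is beat (11−1)×3 + 2 = 32 overall.
Running totals: Ab6 ends at 2, Amaj7 ends at 3, A6 ends at 4, F#dim ends at 9, Dsus4 ends at 14, Bm7 ends at 21, Gm ends at 25, Fsus4 ends at 28, Bdim ends at 33.
Beat 32 falls within Bdim.

Bdim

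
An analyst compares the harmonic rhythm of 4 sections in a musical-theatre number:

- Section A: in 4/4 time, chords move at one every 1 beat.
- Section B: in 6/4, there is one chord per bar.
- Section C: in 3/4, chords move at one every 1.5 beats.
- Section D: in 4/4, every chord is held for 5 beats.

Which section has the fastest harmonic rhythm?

A: each chord is 1 beat in 4/4, so 4 per bar.
B: each chord is 6 beats in 6/4, so 1 per bar.
C: each chord is 1.5 beats in 3/4, so 2 per bar.
D: each chord is 5 beats in 4/4, so 0.8 per bar.
Fastest is A at 4 chords/bar.

Section A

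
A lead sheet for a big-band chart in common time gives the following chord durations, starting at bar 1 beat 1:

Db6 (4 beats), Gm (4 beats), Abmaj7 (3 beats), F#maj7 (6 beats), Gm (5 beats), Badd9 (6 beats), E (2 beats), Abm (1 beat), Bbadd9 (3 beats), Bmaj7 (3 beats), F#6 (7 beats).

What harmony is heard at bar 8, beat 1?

E

Beat 1 of bar 8 is beat (8−1)×4 + 1 = 29 overall.
Running totals: Db6 ends at 4, Gm ends at 8, Abmaj7 ends at 11, F#maj7 ends at 17, Gm ends at 22, Badd9 ends at 28, E ends at 30.
Beat 29 falls within E.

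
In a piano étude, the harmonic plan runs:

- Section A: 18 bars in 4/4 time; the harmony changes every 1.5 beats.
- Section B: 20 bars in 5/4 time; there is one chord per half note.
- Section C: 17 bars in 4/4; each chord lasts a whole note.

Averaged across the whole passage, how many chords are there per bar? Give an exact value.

A: 18 bars of 4 beats is 72 beats; at 1.5 beats each that's 48 chords.
B: 20 bars of 5 beats is 100 beats; at 2 beats each that's 50 chords.
C: 17 bars of 4 beats is 68 beats; at 4 beats each that's 17 chords.
Overall: 115 chords over 55 bars → 115/55 = 23/11 chords per bar.

23/11 chords per bar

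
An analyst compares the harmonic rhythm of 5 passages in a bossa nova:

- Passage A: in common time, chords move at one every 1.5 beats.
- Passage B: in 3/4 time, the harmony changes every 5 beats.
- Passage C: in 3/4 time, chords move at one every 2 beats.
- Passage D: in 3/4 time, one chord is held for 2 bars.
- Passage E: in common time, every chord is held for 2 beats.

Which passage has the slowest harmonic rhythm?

Passage D

A: each chord is 1.5 beats in 4/4, so 8/3 per bar.
B: each chord is 5 beats in 3/4, so 0.6 per bar.
C: each chord is 2 beats in 3/4, so 1.5 per bar.
D: each chord is 6 beats in 3/4, so 0.5 per bar.
E: each chord is 2 beats in 4/4, so 2 per bar.
Slowest is D at 0.5 chords/bar.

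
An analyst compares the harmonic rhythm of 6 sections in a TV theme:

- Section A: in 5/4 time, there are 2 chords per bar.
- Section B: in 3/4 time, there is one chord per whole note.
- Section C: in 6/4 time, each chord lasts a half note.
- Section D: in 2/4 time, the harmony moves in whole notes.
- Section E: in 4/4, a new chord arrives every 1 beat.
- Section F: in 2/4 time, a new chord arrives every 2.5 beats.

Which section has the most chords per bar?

Section E

A: 5/2.5 = 2 chords/bar.
B: 3/4 = 0.75 chords/bar.
C: 6/2 = 3 chords/bar.
D: 2/4 = 0.5 chords/bar.
E: 4/1 = 4 chords/bar.
F: 2/2.5 = 0.8 chords/bar.
Fastest is E at 4 chords/bar.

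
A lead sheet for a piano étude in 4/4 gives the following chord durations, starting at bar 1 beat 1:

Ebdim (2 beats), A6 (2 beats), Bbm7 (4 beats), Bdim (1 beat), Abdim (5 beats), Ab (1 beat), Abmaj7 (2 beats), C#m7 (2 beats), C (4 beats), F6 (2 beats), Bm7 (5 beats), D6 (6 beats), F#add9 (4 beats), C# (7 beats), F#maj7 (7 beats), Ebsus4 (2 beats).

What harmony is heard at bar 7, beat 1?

F6

Beat 1 of bar 7 is beat (7−1)×4 + 1 = 25 overall.
Running totals: Ebdim ends at 2, A6 ends at 4, Bbm7 ends at 8, Bdim ends at 9, Abdim ends at 14, Ab ends at 15, Abmaj7 ends at 17, C#m7 ends at 19, C ends at 23, F6 ends at 25.
Beat 25 falls within F6.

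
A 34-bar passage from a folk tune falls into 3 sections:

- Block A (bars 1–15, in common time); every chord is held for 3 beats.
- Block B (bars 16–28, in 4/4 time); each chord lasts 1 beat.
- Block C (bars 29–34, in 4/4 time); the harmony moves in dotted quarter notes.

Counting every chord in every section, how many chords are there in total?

88 chords

A: 15 bars × 4 beats = 60 beats; 3 beats/chord → 20 chords.
B: 13 bars × 4 beats = 52 beats; 1 beat/chord → 52 chords.
C: 6 bars × 4 beats = 24 beats; 1.5 beats/chord → 16 chords.
Total: 20 + 52 + 16 = 88.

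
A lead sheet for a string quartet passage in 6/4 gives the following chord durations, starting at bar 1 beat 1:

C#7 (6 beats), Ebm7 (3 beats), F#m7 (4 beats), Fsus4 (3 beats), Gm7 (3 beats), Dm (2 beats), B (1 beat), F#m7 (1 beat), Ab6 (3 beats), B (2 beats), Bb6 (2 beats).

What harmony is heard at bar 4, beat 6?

Ab6

Beat 6 of bar 4 is beat (4−1)×6 + 6 = 24 overall.
Running totals: C#7 ends at 6, Ebm7 ends at 9, F#m7 ends at 13, Fsus4 ends at 16, Gm7 ends at 19, Dm ends at 21, B ends at 22, F#m7 ends at 23, Ab6 ends at 26.
Beat 24 falls within Ab6.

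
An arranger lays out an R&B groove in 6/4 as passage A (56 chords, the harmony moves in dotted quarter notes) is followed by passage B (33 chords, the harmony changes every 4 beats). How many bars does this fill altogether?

36 bars

A: 56 × 1.5 = 84 beats = 14 bars.
B: 33 × 4 = 132 beats = 22 bars.
Total: 14 + 22 = 36 bars.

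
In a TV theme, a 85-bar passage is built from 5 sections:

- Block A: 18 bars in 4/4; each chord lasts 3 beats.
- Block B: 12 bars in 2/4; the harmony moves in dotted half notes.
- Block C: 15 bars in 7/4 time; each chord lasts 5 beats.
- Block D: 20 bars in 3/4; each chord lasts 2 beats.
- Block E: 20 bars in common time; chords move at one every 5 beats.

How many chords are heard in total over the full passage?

99 chords

A: 18 bars × 4 beats = 72 beats; 3 beats/chord → 24 chords.
B: 12 bars × 2 beats = 24 beats; 3 beats/chord → 8 chords.
C: 15 bars × 7 beats = 105 beats; 5 beats/chord → 21 chords.
D: 20 bars × 3 beats = 60 beats; 2 beats/chord → 30 chords.
E: 20 bars × 4 beats = 80 beats; 5 beats/chord → 16 chords.
Total: 24 + 8 + 21 + 30 + 16 = 99.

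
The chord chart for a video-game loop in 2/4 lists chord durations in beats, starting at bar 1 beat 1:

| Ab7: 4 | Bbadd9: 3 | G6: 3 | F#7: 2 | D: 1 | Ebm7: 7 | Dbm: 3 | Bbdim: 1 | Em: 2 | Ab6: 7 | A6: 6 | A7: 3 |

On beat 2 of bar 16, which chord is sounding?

Beat 2 of bar 16 is beat (16−1)×2 + 2 = 32 overall.
Running totals: Ab7 ends at 4, Bbadd9 ends at 7, G6 ends at 10, F#7 ends at 12, D ends at 13, Ebm7 ends at 20, Dbm ends at 23, Bbdim ends at 24, Em ends at 26, Ab6 ends at 33.
Beat 32 falls within Ab6.

Ab6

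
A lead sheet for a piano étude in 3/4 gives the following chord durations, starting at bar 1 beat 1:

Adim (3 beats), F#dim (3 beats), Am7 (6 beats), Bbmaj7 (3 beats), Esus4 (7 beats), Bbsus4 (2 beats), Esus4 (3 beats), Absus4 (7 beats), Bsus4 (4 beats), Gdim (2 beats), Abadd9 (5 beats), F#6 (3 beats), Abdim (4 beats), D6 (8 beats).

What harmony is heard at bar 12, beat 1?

Absus4

Beat 1 of bar 12 is beat (12−1)×3 + 1 = 34 overall.
Running totals: Adim ends at 3, F#dim ends at 6, Am7 ends at 12, Bbmaj7 ends at 15, Esus4 ends at 22, Bbsus4 ends at 24, Esus4 ends at 27, Absus4 ends at 34.
Beat 34 falls within Absus4.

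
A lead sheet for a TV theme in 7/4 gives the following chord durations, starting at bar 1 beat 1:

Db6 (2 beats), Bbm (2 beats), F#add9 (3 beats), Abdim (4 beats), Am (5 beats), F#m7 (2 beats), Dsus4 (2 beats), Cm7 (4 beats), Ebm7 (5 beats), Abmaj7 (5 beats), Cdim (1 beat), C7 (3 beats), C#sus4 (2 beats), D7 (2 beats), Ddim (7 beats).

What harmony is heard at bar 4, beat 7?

Ebm7

Beat 7 of bar 4 is beat (4−1)×7 + 7 = 28 overall.
Running totals: Db6 ends at 2, Bbm ends at 4, F#add9 ends at 7, Abdim ends at 11, Am ends at 16, F#m7 ends at 18, Dsus4 ends at 20, Cm7 ends at 24, Ebm7 ends at 29.
Beat 28 falls within Ebm7.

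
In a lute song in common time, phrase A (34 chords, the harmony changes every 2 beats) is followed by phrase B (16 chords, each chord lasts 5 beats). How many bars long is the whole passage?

A: 34 × 2 = 68 beats = 17 bars.
B: 16 × 5 = 80 beats = 20 bars.
Total: 17 + 20 = 37 bars.

37 bars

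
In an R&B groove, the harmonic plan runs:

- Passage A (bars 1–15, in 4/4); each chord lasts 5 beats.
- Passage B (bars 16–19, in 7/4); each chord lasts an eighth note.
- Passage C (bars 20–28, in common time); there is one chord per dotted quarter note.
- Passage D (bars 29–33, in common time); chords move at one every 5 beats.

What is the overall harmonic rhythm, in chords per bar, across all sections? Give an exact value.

32/11 chords per bar

A: 15 bars of 4 beats is 60 beats; at 5 beats each that's 12 chords.
B: 4 bars of 7 beats is 28 beats; at 0.5 beats each that's 56 chords.
C: 9 bars of 4 beats is 36 beats; at 1.5 beats each that's 24 chords.
D: 5 bars of 4 beats is 20 beats; at 5 beats each that's 4 chords.
Overall: 96 chords over 33 bars → 96/33 = 32/11 chords per bar.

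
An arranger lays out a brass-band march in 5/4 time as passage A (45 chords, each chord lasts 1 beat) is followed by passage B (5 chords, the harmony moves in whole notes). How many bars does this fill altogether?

A: 45 × 1 = 45 beats = 9 bars.
B: 5 × 4 = 20 beats = 4 bars.
Total: 9 + 4 = 13 bars.

13 bars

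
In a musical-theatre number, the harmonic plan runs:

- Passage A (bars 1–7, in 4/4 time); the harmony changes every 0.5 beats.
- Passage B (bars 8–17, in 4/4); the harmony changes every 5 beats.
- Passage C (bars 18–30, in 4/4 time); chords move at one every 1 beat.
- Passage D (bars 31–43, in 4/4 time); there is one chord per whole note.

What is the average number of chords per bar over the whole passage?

3 chords per bar

A: 7 × 4 = 28 beats ÷ 0.5 = 56 chords.
B: 10 × 4 = 40 beats ÷ 5 = 8 chords.
C: 13 × 4 = 52 beats ÷ 1 = 52 chords.
D: 13 × 4 = 52 beats ÷ 4 = 13 chords.
Overall: 129 chords over 43 bars → 129/43 = 3 chords per bar.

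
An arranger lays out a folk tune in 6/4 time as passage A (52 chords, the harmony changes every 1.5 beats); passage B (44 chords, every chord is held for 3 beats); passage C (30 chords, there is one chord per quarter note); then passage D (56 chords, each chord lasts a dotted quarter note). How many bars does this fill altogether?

A: 52 × 1.5 = 78 beats = 13 bars.
B: 44 × 3 = 132 beats = 22 bars.
C: 30 × 1 = 30 beats = 5 bars.
D: 56 × 1.5 = 84 beats = 14 bars.
Total: 13 + 22 + 5 + 14 = 54 bars.

54 bars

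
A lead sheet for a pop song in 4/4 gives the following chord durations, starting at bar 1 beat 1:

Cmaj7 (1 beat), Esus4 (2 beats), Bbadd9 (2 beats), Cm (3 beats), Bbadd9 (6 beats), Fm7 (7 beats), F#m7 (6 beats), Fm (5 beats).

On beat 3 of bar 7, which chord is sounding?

Beat 3 of bar 7 is beat (7−1)×4 + 3 = 27 overall.
Running totals: Cmaj7 ends at 1, Esus4 ends at 3, Bbadd9 ends at 5, Cm ends at 8, Bbadd9 ends at 14, Fm7 ends at 21, F#m7 ends at 27.
Beat 27 falls within F#m7.

F#m7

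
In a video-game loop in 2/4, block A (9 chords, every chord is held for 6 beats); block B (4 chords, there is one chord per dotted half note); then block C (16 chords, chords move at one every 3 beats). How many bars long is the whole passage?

A: 9 × 6 = 54 beats = 27 bars.
B: 4 × 3 = 12 beats = 6 bars.
C: 16 × 3 = 48 beats = 24 bars.
Total: 27 + 6 + 24 = 57 bars.

57 bars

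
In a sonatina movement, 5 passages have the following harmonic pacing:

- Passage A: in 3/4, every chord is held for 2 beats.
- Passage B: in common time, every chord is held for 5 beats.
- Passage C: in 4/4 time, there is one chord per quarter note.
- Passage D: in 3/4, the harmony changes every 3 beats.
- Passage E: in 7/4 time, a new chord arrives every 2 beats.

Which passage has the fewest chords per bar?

A: 3 beats/bar ÷ 2 beats/chord = 1.5 chords/bar.
B: 4 beats/bar ÷ 5 beats/chord = 0.8 chords/bar.
C: 4 beats/bar ÷ 1 beat/chord = 4 chords/bar.
D: 3 beats/bar ÷ 3 beats/chord = 1 chord/bar.
E: 7 beats/bar ÷ 2 beats/chord = 3.5 chords/bar.
Slowest is B at 0.8 chords/bar.

Passage B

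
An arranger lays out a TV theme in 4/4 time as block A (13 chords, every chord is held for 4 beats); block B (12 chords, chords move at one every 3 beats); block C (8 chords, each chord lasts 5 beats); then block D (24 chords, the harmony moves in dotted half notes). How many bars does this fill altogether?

50 bars

A: 13 × 4 = 52 beats = 13 bars.
B: 12 × 3 = 36 beats = 9 bars.
C: 8 × 5 = 40 beats = 10 bars.
D: 24 × 3 = 72 beats = 18 bars.
Total: 13 + 9 + 10 + 18 = 50 bars.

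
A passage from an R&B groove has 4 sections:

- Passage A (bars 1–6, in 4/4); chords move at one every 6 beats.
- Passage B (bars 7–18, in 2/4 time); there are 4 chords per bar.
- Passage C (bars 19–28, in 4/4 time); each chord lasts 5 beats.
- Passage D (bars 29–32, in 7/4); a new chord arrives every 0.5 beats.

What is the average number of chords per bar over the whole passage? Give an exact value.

A: 6 × 4 = 24 beats ÷ 6 = 4 chords.
B: 12 × 2 = 24 beats ÷ 0.5 = 48 chords.
C: 10 × 4 = 40 beats ÷ 5 = 8 chords.
D: 4 × 7 = 28 beats ÷ 0.5 = 56 chords.
Overall: 116 chords over 32 bars → 116/32 = 3.625 chords per bar.

3.625 chords per bar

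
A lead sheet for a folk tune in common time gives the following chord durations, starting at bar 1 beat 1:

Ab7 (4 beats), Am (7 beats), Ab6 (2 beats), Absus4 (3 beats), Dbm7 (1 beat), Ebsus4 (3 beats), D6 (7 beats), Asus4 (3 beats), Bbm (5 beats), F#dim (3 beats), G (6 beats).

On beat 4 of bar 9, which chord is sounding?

Beat 4 of bar 9 is beat (9−1)×4 + 4 = 36 overall.
Running totals: Ab7 ends at 4, Am ends at 11, Ab6 ends at 13, Absus4 ends at 16, Dbm7 ends at 17, Ebsus4 ends at 20, D6 ends at 27, Asus4 ends at 30, Bbm ends at 35, F#dim ends at 38.
Beat 36 falls within F#dim.

F#dim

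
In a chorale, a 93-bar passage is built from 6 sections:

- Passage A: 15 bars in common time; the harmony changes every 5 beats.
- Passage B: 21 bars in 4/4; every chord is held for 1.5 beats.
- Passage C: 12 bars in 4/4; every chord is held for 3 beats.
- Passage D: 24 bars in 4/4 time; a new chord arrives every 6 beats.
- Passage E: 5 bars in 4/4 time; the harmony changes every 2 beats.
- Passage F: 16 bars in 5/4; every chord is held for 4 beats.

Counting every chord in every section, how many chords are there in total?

A: 15 bars × 4 beats = 60 beats; 5 beats/chord → 12 chords.
B: 21 bars × 4 beats = 84 beats; 1.5 beats/chord → 56 chords.
C: 12 bars × 4 beats = 48 beats; 3 beats/chord → 16 chords.
D: 24 bars × 4 beats = 96 beats; 6 beats/chord → 16 chords.
E: 5 bars × 4 beats = 20 beats; 2 beats/chord → 10 chords.
F: 16 bars × 5 beats = 80 beats; 4 beats/chord → 20 chords.
Total: 12 + 56 + 16 + 16 + 10 + 20 = 130.

130 chords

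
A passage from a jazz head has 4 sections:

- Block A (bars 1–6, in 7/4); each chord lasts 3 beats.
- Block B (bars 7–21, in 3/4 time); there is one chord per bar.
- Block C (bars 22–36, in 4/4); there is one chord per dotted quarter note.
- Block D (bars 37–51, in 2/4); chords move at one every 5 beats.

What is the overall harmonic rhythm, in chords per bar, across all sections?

A: 6 bars of 7 beats is 42 beats; at 3 beats each that's 14 chords.
B: 15 bars of 3 beats is 45 beats; at 3 beats each that's 15 chords.
C: 15 bars of 4 beats is 60 beats; at 1.5 beats each that's 40 chords.
D: 15 bars of 2 beats is 30 beats; at 5 beats each that's 6 chords.
Overall: 75 chords over 51 bars → 75/51 = 25/17 chords per bar.

25/17 chords per bar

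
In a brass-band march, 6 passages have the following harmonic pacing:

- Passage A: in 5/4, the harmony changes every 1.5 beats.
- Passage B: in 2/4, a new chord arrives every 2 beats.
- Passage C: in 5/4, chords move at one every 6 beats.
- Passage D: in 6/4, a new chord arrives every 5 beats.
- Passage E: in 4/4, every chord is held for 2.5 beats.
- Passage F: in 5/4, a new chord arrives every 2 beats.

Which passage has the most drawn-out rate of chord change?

A: 5 beats/bar ÷ 1.5 beats/chord = 10/3 chords/bar.
B: 2 beats/bar ÷ 2 beats/chord = 1 chord/bar.
C: 5 beats/bar ÷ 6 beats/chord = 5/6 chords/bar.
D: 6 beats/bar ÷ 5 beats/chord = 1.2 chords/bar.
E: 4 beats/bar ÷ 2.5 beats/chord = 1.6 chords/bar.
F: 5 beats/bar ÷ 2 beats/chord = 2.5 chords/bar.
Slowest is C at 5/6 chords/bar.

Passage C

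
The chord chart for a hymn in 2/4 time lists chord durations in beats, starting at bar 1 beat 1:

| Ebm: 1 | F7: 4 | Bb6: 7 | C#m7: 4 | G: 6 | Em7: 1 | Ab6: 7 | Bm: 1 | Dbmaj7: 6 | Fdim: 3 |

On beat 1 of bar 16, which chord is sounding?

Beat 1 of bar 16 is beat (16−1)×2 + 1 = 31 overall.
Running totals: Ebm ends at 1, F7 ends at 5, Bb6 ends at 12, C#m7 ends at 16, G ends at 22, Em7 ends at 23, Ab6 ends at 30, Bm ends at 31.
Beat 31 falls within Bm.

Bm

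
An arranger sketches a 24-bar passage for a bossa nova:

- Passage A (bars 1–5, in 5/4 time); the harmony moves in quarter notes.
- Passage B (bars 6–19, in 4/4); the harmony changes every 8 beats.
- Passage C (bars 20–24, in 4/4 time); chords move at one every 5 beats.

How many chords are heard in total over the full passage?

36 chords

A: 5·5 = 25 beats, 25/1 = 25 chords.
B: 14·4 = 56 beats, 56/8 = 7 chords.
C: 5·4 = 20 beats, 20/5 = 4 chords.
Total: 25 + 7 + 4 = 36.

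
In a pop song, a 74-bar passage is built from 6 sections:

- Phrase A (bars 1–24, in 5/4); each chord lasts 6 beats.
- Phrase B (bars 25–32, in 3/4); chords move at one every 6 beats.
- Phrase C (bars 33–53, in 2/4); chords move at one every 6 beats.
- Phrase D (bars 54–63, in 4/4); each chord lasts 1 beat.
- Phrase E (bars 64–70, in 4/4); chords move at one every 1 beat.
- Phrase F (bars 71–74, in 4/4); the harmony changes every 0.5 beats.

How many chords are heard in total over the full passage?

A: 24 bars × 5 beats = 120 beats; 6 beats/chord → 20 chords.
B: 8 bars × 3 beats = 24 beats; 6 beats/chord → 4 chords.
C: 21 bars × 2 beats = 42 beats; 6 beats/chord → 7 chords.
D: 10 bars × 4 beats = 40 beats; 1 beat/chord → 40 chords.
E: 7 bars × 4 beats = 28 beats; 1 beat/chord → 28 chords.
F: 4 bars × 4 beats = 16 beats; 0.5 beats/chord → 32 chords.
Total: 20 + 4 + 7 + 40 + 28 + 32 = 131.

131 chords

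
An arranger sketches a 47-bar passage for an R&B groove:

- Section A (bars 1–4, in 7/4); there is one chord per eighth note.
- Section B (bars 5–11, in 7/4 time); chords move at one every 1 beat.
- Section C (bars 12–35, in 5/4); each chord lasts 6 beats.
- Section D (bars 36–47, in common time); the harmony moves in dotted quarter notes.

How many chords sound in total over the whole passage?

157 chords

A: 4·7 = 28 beats, 28/0.5 = 56 chords.
B: 7·7 = 49 beats, 49/1 = 49 chords.
C: 24·5 = 120 beats, 120/6 = 20 chords.
D: 12·4 = 48 beats, 48/1.5 = 32 chords.
Total: 56 + 49 + 20 + 32 = 157.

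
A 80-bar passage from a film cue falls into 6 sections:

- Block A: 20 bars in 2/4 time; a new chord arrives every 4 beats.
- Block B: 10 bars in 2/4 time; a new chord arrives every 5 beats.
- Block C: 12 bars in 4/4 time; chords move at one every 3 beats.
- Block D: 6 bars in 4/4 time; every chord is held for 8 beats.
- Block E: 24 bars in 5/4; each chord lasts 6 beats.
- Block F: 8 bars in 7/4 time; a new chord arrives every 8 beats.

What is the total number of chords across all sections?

60 chords

A: 20 bars × 2 beats = 40 beats; 4 beats/chord → 10 chords.
B: 10 bars × 2 beats = 20 beats; 5 beats/chord → 4 chords.
C: 12 bars × 4 beats = 48 beats; 3 beats/chord → 16 chords.
D: 6 bars × 4 beats = 24 beats; 8 beats/chord → 3 chords.
E: 24 bars × 5 beats = 120 beats; 6 beats/chord → 20 chords.
F: 8 bars × 7 beats = 56 beats; 8 beats/chord → 7 chords.
Total: 10 + 4 + 16 + 3 + 20 + 7 = 60.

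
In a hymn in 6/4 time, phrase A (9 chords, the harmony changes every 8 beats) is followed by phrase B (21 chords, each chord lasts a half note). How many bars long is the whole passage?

19 bars

A: 9 × 8 = 72 beats = 12 bars.
B: 21 × 2 = 42 beats = 7 bars.
Total: 12 + 7 = 19 bars.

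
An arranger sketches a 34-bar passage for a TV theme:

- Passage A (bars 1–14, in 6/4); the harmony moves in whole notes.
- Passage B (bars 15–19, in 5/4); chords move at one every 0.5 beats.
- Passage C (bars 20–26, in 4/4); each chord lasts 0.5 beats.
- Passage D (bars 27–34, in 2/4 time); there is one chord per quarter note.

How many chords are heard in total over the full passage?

A: 14 bars × 6 beats = 84 beats; 4 beats/chord → 21 chords.
B: 5 bars × 5 beats = 25 beats; 0.5 beats/chord → 50 chords.
C: 7 bars × 4 beats = 28 beats; 0.5 beats/chord → 56 chords.
D: 8 bars × 2 beats = 16 beats; 1 beat/chord → 16 chords.
Total: 21 + 50 + 56 + 16 = 143.

143 chords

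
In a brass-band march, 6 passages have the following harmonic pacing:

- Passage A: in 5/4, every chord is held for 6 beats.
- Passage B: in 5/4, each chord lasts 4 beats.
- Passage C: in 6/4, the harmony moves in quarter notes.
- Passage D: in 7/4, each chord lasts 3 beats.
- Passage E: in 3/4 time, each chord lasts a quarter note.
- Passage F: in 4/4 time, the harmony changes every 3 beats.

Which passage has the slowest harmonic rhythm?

A: each chord is 6 beats in 5/4, so 5/6 per bar.
B: each chord is 4 beats in 5/4, so 1.25 per bar.
C: each chord is 1 beat in 6/4, so 6 per bar.
D: each chord is 3 beats in 7/4, so 7/3 per bar.
E: each chord is 1 beat in 3/4, so 3 per bar.
F: each chord is 3 beats in 4/4, so 4/3 per bar.
Slowest is A at 5/6 chords/bar.

Passage A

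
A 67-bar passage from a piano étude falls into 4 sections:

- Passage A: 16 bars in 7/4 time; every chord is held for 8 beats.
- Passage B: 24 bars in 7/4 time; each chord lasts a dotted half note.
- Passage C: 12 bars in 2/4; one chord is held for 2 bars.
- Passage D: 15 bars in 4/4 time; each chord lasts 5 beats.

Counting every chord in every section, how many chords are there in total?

A has 112 beats and chords last 8 each, so 14 chords.
B has 168 beats and chords last 3 each, so 56 chords.
C has 24 beats and chords last 4 each, so 6 chords.
D has 60 beats and chords last 5 each, so 12 chords.
Total: 14 + 56 + 6 + 12 = 88.

88 chords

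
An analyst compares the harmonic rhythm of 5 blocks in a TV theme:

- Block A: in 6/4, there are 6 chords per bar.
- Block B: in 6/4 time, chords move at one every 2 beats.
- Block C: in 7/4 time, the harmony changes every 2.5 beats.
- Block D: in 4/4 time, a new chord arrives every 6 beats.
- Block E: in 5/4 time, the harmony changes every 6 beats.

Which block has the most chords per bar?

A: each chord is 1 beat in 6/4, so 6 per bar.
B: each chord is 2 beats in 6/4, so 3 per bar.
C: each chord is 2.5 beats in 7/4, so 2.8 per bar.
D: each chord is 6 beats in 4/4, so 2/3 per bar.
E: each chord is 6 beats in 5/4, so 5/6 per bar.
Fastest is A at 6 chords/bar.

Block A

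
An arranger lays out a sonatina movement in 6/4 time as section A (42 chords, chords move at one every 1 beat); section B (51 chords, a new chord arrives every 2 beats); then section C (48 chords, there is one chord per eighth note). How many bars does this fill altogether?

28 bars

A: 42 × 1 = 42 beats = 7 bars.
B: 51 × 2 = 102 beats = 17 bars.
C: 48 × 0.5 = 24 beats = 4 bars.
Total: 7 + 17 + 4 = 28 bars.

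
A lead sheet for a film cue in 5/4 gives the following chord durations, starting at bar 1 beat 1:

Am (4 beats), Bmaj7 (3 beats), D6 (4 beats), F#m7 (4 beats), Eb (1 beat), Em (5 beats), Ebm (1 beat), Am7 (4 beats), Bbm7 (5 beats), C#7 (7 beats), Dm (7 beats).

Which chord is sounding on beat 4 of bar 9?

Beat 4 of bar 9 is beat (9−1)×5 + 4 = 44 overall.
Running totals: Am ends at 4, Bmaj7 ends at 7, D6 ends at 11, F#m7 ends at 15, Eb ends at 16, Em ends at 21, Ebm ends at 22, Am7 ends at 26, Bbm7 ends at 31, C#7 ends at 38, Dm ends at 45.
Beat 44 falls within Dm.

Dm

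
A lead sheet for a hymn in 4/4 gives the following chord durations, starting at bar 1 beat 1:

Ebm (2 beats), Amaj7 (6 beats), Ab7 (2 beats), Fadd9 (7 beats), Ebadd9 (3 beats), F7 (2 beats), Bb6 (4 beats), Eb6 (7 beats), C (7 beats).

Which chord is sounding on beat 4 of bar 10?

C

Beat 4 of bar 10 is beat (10−1)×4 + 4 = 40 overall.
Running totals: Ebm ends at 2, Amaj7 ends at 8, Ab7 ends at 10, Fadd9 ends at 17, Ebadd9 ends at 20, F7 ends at 22, Bb6 ends at 26, Eb6 ends at 33, C ends at 40.
Beat 40 falls within C.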